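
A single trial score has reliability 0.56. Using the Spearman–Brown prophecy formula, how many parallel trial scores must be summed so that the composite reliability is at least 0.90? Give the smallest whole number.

8

k ≥ ρ*(1−ρ₁)/(ρ₁(1−ρ*)) = 0.90·0.44 / (0.56·0.10) = 7.071.
Smallest integer k = 8.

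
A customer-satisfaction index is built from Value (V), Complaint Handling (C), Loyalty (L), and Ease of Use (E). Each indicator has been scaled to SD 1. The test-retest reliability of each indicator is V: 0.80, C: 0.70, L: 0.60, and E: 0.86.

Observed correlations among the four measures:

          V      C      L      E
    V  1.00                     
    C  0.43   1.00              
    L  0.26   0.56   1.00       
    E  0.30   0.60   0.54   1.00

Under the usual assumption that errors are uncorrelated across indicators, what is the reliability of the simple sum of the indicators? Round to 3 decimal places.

Var(V+C+L+E) = 4 + 2·[0.43 + 0.26 + 0.30 + 0.56 + 0.60 + 0.54] = 4 + 5.38 = 9.38.
Because errors are independent across components, Cov(Tᵢ,Tⱼ) = Cov(Xᵢ,Xⱼ); the off-diagonal part of the true-score variance is the same as above.
True-score variance = [0.80 + 0.70 + 0.60 + 0.86] + 5.38 = 2.96 + 5.38 = 8.34.
Reliability = 8.34 / 9.38 = 0.889.

0.889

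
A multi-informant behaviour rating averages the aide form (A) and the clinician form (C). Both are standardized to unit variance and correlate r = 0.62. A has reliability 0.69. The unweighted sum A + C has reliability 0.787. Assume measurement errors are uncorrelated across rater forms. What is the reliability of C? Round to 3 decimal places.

0.620

Var(A+C) = 2 + 2·0.62 = 3.240.
True-score variance = ρ_A + ρ_C + 2·0.62, so 0.787 = (0.69 + ρ_C + 1.24) / 3.240.
ρ_C = 0.787·3.240 − 0.69 − 1.24 = 0.620.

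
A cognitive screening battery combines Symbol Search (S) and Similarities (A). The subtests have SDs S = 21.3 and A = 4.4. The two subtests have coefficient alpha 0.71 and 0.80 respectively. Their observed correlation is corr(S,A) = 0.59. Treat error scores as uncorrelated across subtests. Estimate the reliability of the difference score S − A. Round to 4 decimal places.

0.6263

Var(S−A) = 21.3² + 4.4² − 2·21.3·4.4·0.59 = 473.05 − 110.59 = 362.46.
Because errors are independent across components, Cov(Tᵢ,Tⱼ) = Cov(Xᵢ,Xⱼ); the off-diagonal part of the true-score variance is the same as above.
True-score variance = [21.3²·0.71 + 4.4²·0.80] − 110.59 = 337.608 − 110.59 = 227.018.
Reliability = 227.018 / 362.46 = 0.6263.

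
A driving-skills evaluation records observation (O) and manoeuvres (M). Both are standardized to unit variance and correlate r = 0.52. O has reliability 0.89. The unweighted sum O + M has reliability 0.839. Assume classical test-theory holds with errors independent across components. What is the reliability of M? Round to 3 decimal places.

0.621

Var(O+M) = 2 + 2·0.52 = 3.040.
True-score variance = ρ_O + ρ_M + 2·0.52, so 0.839 = (0.89 + ρ_M + 1.04) / 3.040.
ρ_M = 0.839·3.040 − 0.89 − 1.04 = 0.621.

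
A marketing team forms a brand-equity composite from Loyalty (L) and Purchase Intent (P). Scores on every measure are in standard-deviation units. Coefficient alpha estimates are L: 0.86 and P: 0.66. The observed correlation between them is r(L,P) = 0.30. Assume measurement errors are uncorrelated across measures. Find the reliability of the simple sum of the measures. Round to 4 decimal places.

0.8154

Var(L+P) = 2 + 2·[0.30] = 2 + 0.6 = 2.6.
Under uncorrelated errors the observed covariances equal the true-score covariances, so only the own-variance terms attenuate.
True-score variance = [0.86 + 0.66] + 0.6 = 1.52 + 0.6 = 2.12.
Reliability = 2.12 / 2.6 = 0.8154.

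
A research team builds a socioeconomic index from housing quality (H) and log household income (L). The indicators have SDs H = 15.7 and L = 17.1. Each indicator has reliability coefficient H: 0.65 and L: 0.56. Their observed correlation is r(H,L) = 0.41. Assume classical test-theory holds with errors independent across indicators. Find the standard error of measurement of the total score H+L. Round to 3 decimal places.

14.661

Var(total) = 538.9 + 220.145 = 759.045.
True-score variance = 323.968 + 220.145 = 544.114, so reliability = 0.7168.
Error variance = 759.045 − 544.114 = 214.932; SEM = √214.932 = 14.661.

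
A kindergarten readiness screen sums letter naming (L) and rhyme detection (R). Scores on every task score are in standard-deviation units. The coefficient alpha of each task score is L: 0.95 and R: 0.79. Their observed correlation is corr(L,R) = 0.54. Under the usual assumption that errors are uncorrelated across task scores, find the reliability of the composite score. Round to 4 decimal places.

0.9156

Var(L+R) = 2 + 2·[0.54] = 2 + 1.08 = 3.08.
Because errors are independent across components, Cov(Tᵢ,Tⱼ) = Cov(Xᵢ,Xⱼ); the off-diagonal part of the true-score variance is the same as above.
True-score variance = [0.95 + 0.79] + 1.08 = 1.74 + 1.08 = 2.82.
Reliability = 2.82 / 3.08 = 0.9156.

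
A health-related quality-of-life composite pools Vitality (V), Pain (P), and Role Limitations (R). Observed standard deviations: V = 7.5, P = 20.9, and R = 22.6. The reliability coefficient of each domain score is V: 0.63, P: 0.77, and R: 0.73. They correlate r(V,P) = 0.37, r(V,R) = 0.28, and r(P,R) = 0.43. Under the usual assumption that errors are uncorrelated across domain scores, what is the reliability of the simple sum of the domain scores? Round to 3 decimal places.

Var(V+P+R) = 7.5² + 20.9² + 22.6² + 2·[7.5·20.9·0.37 + 7.5·22.6·0.28 + 20.9·22.6·0.43] = 1003.82 + 617.127 = 1620.95.
With uncorrelated errors the cross-covariances are all true-score covariance, so they carry over unchanged; only the diagonal terms shrink to ρᵢσᵢ².
True-score variance = [7.5²·0.63 + 20.9²·0.77 + 22.6²·0.73] + 617.127 = 744.636 + 617.127 = 1361.76.
Reliability = 1361.76 / 1620.95 = 0.840.

0.840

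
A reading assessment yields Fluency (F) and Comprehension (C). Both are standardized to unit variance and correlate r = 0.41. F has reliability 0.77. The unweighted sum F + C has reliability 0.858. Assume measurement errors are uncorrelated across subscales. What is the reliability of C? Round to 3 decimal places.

Var(F+C) = 2 + 2·0.41 = 2.820.
True-score variance = ρ_F + ρ_C + 2·0.41, so 0.858 = (0.77 + ρ_C + 0.82) / 2.820.
ρ_C = 0.858·2.820 − 0.77 − 0.82 = 0.830.

0.830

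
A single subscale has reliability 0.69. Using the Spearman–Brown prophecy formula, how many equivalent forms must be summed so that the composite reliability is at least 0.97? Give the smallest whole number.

15

k ≥ ρ*(1−ρ₁)/(ρ₁(1−ρ*)) = 0.97·0.31 / (0.69·0.03) = 14.527.
Smallest integer k = 15.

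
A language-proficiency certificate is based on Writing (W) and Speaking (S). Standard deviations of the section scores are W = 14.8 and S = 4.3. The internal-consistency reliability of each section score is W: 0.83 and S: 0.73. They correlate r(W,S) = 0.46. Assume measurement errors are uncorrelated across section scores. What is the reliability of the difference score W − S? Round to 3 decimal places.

Var(W−S) = 14.8² + 4.3² − 2·14.8·4.3·0.46 = 237.53 − 58.5488 = 178.981.
Because errors are independent across components, Cov(Tᵢ,Tⱼ) = Cov(Xᵢ,Xⱼ); the off-diagonal part of the true-score variance is the same as above.
True-score variance = [14.8²·0.83 + 4.3²·0.73] − 58.5488 = 195.301 − 58.5488 = 136.752.
Reliability = 136.752 / 178.981 = 0.764.

0.764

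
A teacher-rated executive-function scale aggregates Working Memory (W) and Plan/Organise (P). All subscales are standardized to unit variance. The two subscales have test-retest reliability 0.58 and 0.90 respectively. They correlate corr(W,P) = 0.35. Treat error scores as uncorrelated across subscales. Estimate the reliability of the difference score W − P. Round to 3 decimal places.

Var(W−P) = 1 + 1 − 2·0.35 = 2 − 0.7 = 1.3.
Because errors are independent across components, Cov(Tᵢ,Tⱼ) = Cov(Xᵢ,Xⱼ); the off-diagonal part of the true-score variance is the same as above.
True-score variance = [0.58 + 0.90] − 0.7 = 1.48 − 0.7 = 0.78.
Reliability = 0.78 / 1.3 = 0.600.

0.600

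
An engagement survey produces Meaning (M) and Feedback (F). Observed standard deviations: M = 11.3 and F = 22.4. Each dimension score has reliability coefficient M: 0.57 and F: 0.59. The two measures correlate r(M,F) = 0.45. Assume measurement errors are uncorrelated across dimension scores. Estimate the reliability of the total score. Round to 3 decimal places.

Var(M+F) = 11.3² + 22.4² + 2·[11.3·22.4·0.45] = 629.45 + 227.808 = 857.258.
Under uncorrelated errors the observed covariances equal the true-score covariances, so only the own-variance terms attenuate.
True-score variance = [11.3²·0.57 + 22.4²·0.59] + 227.808 = 368.822 + 227.808 = 596.63.
Reliability = 596.63 / 857.258 = 0.696.

0.696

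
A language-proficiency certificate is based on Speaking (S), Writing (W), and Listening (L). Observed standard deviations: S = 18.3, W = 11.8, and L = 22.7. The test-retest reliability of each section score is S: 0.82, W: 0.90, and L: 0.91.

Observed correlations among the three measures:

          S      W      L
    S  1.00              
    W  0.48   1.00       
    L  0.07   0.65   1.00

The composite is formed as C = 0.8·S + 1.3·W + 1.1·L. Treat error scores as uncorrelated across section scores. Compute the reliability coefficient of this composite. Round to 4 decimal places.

Var(C) = 0.8²·18.3² + 1.3²·11.8² + 1.1²·22.7² + 2·[1.04·18.3·11.8·0.48 + 0.88·18.3·22.7·0.07 + 1.43·11.8·22.7·0.65] = 1073.15 + 764.725 = 1837.87.
Because errors are independent across components, Cov(Tᵢ,Tⱼ) = Cov(Xᵢ,Xⱼ); the off-diagonal part of the true-score variance is the same as above.
True-score variance = [0.8²·18.3²·0.82 + 1.3²·11.8²·0.90 + 1.1²·22.7²·0.91] + 764.725 = 954.92 + 764.725 = 1719.64.
Reliability = 1719.64 / 1837.87 = 0.9357.

0.9357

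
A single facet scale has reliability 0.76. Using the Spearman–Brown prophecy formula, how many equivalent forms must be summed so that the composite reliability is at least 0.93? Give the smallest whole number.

5

k ≥ ρ*(1−ρ₁)/(ρ₁(1−ρ*)) = 0.93·0.24 / (0.76·0.07) = 4.195.
Smallest integer k = 5.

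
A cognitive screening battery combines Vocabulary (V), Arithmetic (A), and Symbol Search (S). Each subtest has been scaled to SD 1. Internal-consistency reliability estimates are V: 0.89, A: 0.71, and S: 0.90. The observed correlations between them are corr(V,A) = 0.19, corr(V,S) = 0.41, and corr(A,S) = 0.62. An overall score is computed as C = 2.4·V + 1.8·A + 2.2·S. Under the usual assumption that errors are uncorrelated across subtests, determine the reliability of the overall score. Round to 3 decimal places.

Var(C) = 2.4² + 1.8² + 2.2² + 2·[4.32·0.19 + 5.28·0.41 + 3.96·0.62] = 13.84 + 10.8816 = 24.7216.
With uncorrelated errors the cross-covariances are all true-score covariance, so they carry over unchanged; only the diagonal terms shrink to ρᵢσᵢ².
True-score variance = [2.4²·0.89 + 1.8²·0.71 + 2.2²·0.90] + 10.8816 = 11.7828 + 10.8816 = 22.6644.
Reliability = 22.6644 / 24.7216 = 0.917.

0.917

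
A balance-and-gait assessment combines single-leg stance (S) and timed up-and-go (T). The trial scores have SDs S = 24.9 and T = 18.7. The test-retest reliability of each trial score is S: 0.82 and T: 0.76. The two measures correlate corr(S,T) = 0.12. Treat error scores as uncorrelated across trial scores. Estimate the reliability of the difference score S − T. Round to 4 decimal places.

0.7721

Var(S−T) = 24.9² + 18.7² − 2·24.9·18.7·0.12 = 969.7 − 111.751 = 857.949.
Under uncorrelated errors the observed covariances equal the true-score covariances, so only the own-variance terms attenuate.
True-score variance = [24.9²·0.82 + 18.7²·0.76] − 111.751 = 774.173 − 111.751 = 662.421.
Reliability = 662.421 / 857.949 = 0.7721.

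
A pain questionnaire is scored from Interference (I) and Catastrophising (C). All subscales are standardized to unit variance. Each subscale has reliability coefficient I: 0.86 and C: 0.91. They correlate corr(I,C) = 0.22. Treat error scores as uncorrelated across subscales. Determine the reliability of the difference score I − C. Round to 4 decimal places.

0.8526

Var(I−C) = 1 + 1 − 2·0.22 = 2 − 0.44 = 1.56.
Under uncorrelated errors the observed covariances equal the true-score covariances, so only the own-variance terms attenuate.
True-score variance = [0.86 + 0.91] − 0.44 = 1.77 − 0.44 = 1.33.
Reliability = 1.33 / 1.56 = 0.8526.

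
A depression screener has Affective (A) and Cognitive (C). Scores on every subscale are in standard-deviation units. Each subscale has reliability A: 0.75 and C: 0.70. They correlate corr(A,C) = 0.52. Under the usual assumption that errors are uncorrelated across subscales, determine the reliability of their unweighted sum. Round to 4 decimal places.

0.8191

Var(A+C) = 2 + 2·[0.52] = 2 + 1.04 = 3.04.
Because errors are independent across components, Cov(Tᵢ,Tⱼ) = Cov(Xᵢ,Xⱼ); the off-diagonal part of the true-score variance is the same as above.
True-score variance = [0.75 + 0.70] + 1.04 = 1.45 + 1.04 = 2.49.
Reliability = 2.49 / 3.04 = 0.8191.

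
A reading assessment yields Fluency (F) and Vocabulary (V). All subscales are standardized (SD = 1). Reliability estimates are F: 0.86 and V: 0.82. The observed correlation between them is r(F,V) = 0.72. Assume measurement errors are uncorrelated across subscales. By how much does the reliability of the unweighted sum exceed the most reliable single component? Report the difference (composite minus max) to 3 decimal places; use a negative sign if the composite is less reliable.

Var(sum) = 2 + 1.44 = 3.44; true-score variance = 1.68 + 1.44 = 3.12; composite reliability = 0.9070.
Max component reliability = 0.8600.
Difference = 0.9070 − 0.8600 = 0.047.

0.047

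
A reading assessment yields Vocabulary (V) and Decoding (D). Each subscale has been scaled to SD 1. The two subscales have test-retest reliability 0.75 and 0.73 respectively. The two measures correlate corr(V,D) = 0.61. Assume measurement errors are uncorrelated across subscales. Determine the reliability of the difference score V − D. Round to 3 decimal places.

0.333

Var(V−D) = 1 + 1 − 2·0.61 = 2 − 1.22 = 0.78.
Because errors are independent across components, Cov(Tᵢ,Tⱼ) = Cov(Xᵢ,Xⱼ); the off-diagonal part of the true-score variance is the same as above.
True-score variance = [0.75 + 0.73] − 1.22 = 1.48 − 1.22 = 0.26.
Reliability = 0.26 / 0.78 = 0.333.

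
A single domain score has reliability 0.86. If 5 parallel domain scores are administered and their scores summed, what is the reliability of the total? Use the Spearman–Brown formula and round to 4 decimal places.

ρ_k = kρ / (1 + (k−1)ρ) = 5·0.86 / (1 + 4·0.86) = 4.300 / 4.440 = 0.9685.

0.9685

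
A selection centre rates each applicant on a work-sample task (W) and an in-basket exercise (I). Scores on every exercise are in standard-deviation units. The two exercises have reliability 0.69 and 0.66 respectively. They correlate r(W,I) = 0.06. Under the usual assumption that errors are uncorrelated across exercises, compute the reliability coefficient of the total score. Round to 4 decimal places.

Var(W+I) = 2 + 2·[0.06] = 2 + 0.12 = 2.12.
Because errors are independent across components, Cov(Tᵢ,Tⱼ) = Cov(Xᵢ,Xⱼ); the off-diagonal part of the true-score variance is the same as above.
True-score variance = [0.69 + 0.66] + 0.12 = 1.35 + 0.12 = 1.47.
Reliability = 1.47 / 2.12 = 0.6934.

0.6934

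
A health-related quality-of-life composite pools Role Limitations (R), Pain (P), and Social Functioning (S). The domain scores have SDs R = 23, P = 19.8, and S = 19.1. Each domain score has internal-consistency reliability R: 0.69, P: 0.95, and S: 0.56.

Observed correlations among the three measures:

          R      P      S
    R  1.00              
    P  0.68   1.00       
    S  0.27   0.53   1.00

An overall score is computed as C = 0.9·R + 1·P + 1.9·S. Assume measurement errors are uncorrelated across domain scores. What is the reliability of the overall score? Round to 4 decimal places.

0.8105

Var(C) = 0.9²·23² + 19.8² + 1.9²·19.1² + 2·[0.9·23·19.8·0.68 + 1.71·23·19.1·0.27 + 1.9·19.8·19.1·0.53] = 2137.49 + 1724.71 = 3862.21.
With uncorrelated errors the cross-covariances are all true-score covariance, so they carry over unchanged; only the diagonal terms shrink to ρᵢσᵢ².
True-score variance = [0.9²·23²·0.69 + 19.8²·0.95 + 1.9²·19.1²·0.56] + 1724.71 = 1405.6 + 1724.71 = 3130.31.
Reliability = 3130.31 / 3862.21 = 0.8105.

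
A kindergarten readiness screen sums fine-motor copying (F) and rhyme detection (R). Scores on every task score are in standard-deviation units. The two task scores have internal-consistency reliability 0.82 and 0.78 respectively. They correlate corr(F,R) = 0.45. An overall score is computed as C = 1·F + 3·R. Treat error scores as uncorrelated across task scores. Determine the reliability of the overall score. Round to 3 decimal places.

0.830

Var(C) = 1 + 3² + 2·[3·0.45] = 10 + 2.7 = 12.7.
With uncorrelated errors the cross-covariances are all true-score covariance, so they carry over unchanged; only the diagonal terms shrink to ρᵢσᵢ².
True-score variance = [0.82 + 3²·0.78] + 2.7 = 7.84 + 2.7 = 10.54.
Reliability = 10.54 / 12.7 = 0.830.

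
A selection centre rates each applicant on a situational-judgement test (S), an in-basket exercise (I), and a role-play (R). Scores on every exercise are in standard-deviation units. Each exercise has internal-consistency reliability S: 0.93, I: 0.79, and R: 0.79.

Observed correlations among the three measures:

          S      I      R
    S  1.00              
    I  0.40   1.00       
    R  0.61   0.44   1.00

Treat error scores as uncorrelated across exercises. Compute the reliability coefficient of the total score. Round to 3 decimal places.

Var(S+I+R) = 3 + 2·[0.40 + 0.61 + 0.44] = 3 + 2.9 = 5.9.
Because errors are independent across components, Cov(Tᵢ,Tⱼ) = Cov(Xᵢ,Xⱼ); the off-diagonal part of the true-score variance is the same as above.
True-score variance = [0.93 + 0.79 + 0.79] + 2.9 = 2.51 + 2.9 = 5.41.
Reliability = 5.41 / 5.9 = 0.917.

0.917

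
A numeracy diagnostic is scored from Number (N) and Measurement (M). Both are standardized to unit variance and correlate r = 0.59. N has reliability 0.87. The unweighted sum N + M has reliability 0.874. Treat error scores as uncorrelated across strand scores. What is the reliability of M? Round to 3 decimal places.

0.729

Var(N+M) = 2 + 2·0.59 = 3.180.
True-score variance = ρ_N + ρ_M + 2·0.59, so 0.874 = (0.87 + ρ_M + 1.18) / 3.180.
ρ_M = 0.874·3.180 − 0.87 − 1.18 = 0.729.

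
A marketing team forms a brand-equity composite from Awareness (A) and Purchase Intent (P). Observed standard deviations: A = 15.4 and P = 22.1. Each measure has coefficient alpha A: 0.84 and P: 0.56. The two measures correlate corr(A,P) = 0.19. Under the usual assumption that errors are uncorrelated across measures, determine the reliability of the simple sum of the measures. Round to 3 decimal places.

0.704

Var(A+P) = 15.4² + 22.1² + 2·[15.4·22.1·0.19] = 725.57 + 129.329 = 854.899.
Under uncorrelated errors the observed covariances equal the true-score covariances, so only the own-variance terms attenuate.
True-score variance = [15.4²·0.84 + 22.1²·0.56] + 129.329 = 472.724 + 129.329 = 602.053.
Reliability = 602.053 / 854.899 = 0.704.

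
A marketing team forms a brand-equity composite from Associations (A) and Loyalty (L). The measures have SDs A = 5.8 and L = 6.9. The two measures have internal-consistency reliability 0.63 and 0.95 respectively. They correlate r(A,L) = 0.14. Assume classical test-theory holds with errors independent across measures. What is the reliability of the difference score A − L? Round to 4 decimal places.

0.7883

Var(A−L) = 5.8² + 6.9² − 2·5.8·6.9·0.14 = 81.25 − 11.2056 = 70.0444.
With uncorrelated errors the cross-covariances are all true-score covariance, so they carry over unchanged; only the diagonal terms shrink to ρᵢσᵢ².
True-score variance = [5.8²·0.63 + 6.9²·0.95] − 11.2056 = 66.4227 − 11.2056 = 55.2171.
Reliability = 55.2171 / 70.0444 = 0.7883.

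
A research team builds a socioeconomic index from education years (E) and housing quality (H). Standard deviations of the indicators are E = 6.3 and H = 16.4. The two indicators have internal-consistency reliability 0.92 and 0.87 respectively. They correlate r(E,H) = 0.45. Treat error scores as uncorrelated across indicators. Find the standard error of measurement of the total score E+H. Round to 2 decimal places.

Var(total) = 308.65 + 92.988 = 401.638.
True-score variance = 270.51 + 92.988 = 363.498, so reliability = 0.9050.
Error variance = 401.638 − 363.498 = 38.14; SEM = √38.14 = 6.18.

6.18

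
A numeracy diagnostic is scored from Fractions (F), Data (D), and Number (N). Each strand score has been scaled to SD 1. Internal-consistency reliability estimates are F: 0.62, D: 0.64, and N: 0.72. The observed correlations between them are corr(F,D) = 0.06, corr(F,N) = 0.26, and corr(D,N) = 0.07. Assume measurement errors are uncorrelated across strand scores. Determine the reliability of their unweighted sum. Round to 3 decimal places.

0.730

Var(F+D+N) = 3 + 2·[0.06 + 0.26 + 0.07] = 3 + 0.78 = 3.78.
Under uncorrelated errors the observed covariances equal the true-score covariances, so only the own-variance terms attenuate.
True-score variance = [0.62 + 0.64 + 0.72] + 0.78 = 1.98 + 0.78 = 2.76.
Reliability = 2.76 / 3.78 = 0.730.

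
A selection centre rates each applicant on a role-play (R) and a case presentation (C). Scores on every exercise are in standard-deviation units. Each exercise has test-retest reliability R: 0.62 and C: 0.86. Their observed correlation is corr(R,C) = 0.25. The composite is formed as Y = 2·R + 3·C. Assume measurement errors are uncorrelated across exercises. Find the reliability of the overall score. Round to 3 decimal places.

Var(Y) = 2² + 3² + 2·[6·0.25] = 13 + 3 = 16.
Because errors are independent across components, Cov(Tᵢ,Tⱼ) = Cov(Xᵢ,Xⱼ); the off-diagonal part of the true-score variance is the same as above.
True-score variance = [2²·0.62 + 3²·0.86] + 3 = 10.22 + 3 = 13.22.
Reliability = 13.22 / 16 = 0.826.

0.826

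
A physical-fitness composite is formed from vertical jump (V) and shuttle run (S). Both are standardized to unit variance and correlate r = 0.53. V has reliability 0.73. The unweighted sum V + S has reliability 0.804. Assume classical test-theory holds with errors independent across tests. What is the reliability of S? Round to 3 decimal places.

Var(V+S) = 2 + 2·0.53 = 3.060.
True-score variance = ρ_V + ρ_S + 2·0.53, so 0.804 = (0.73 + ρ_S + 1.06) / 3.060.
ρ_S = 0.804·3.060 − 0.73 − 1.06 = 0.670.

0.670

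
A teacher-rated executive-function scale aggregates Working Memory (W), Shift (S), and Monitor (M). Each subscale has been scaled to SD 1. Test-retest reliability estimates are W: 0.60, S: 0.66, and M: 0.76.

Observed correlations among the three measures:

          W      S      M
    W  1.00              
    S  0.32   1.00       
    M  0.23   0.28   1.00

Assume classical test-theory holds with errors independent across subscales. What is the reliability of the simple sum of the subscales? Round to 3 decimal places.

0.790

Var(W+S+M) = 3 + 2·[0.32 + 0.23 + 0.28] = 3 + 1.66 = 4.66.
With uncorrelated errors the cross-covariances are all true-score covariance, so they carry over unchanged; only the diagonal terms shrink to ρᵢσᵢ².
True-score variance = [0.60 + 0.66 + 0.76] + 1.66 = 2.02 + 1.66 = 3.68.
Reliability = 3.68 / 4.66 = 0.790.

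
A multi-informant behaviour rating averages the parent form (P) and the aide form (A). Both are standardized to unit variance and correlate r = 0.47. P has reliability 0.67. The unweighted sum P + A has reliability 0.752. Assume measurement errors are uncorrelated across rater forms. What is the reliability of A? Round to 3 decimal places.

0.601

Var(P+A) = 2 + 2·0.47 = 2.940.
True-score variance = ρ_P + ρ_A + 2·0.47, so 0.752 = (0.67 + ρ_A + 0.94) / 2.940.
ρ_A = 0.752·2.940 − 0.67 − 0.94 = 0.601.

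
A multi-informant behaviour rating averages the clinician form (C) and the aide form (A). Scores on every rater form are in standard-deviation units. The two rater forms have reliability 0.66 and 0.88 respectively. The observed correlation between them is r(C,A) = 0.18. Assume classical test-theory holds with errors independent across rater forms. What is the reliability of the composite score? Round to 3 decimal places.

0.805

Var(C+A) = 2 + 2·[0.18] = 2 + 0.36 = 2.36.
Because errors are independent across components, Cov(Tᵢ,Tⱼ) = Cov(Xᵢ,Xⱼ); the off-diagonal part of the true-score variance is the same as above.
True-score variance = [0.66 + 0.88] + 0.36 = 1.54 + 0.36 = 1.9.
Reliability = 1.9 / 2.36 = 0.805.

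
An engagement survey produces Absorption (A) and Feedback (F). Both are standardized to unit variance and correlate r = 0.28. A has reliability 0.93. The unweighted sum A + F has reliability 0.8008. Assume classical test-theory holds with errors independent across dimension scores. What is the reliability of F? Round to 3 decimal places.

0.560

Var(A+F) = 2 + 2·0.28 = 2.560.
True-score variance = ρ_A + ρ_F + 2·0.28, so 0.8008 = (0.93 + ρ_F + 0.56) / 2.560.
ρ_F = 0.8008·2.560 − 0.93 − 0.56 = 0.560.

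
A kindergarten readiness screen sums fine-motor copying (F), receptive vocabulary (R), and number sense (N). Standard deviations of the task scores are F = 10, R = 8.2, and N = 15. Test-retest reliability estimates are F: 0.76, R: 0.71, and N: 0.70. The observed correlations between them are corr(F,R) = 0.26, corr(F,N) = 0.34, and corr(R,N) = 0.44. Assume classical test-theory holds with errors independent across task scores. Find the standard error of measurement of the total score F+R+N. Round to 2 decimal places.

10.54

Var(total) = 392.24 + 252.88 = 645.12.
True-score variance = 281.24 + 252.88 = 534.12, so reliability = 0.8279.
Error variance = 645.12 − 534.12 = 111; SEM = √111 = 10.54.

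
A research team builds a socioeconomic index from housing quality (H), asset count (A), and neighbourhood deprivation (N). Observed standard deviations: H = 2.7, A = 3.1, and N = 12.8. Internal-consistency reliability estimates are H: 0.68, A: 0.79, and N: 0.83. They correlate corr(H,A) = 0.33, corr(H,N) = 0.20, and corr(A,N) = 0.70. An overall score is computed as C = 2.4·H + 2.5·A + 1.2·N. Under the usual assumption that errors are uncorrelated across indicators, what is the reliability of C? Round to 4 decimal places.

0.8855

Var(C) = 2.4²·2.7² + 2.5²·3.1² + 1.2²·12.8² + 2·[6·2.7·3.1·0.33 + 2.88·2.7·12.8·0.20 + 3·3.1·12.8·0.70] = 337.983 + 239.614 = 577.597.
Because errors are independent across components, Cov(Tᵢ,Tⱼ) = Cov(Xᵢ,Xⱼ); the off-diagonal part of the true-score variance is the same as above.
True-score variance = [2.4²·2.7²·0.68 + 2.5²·3.1²·0.79 + 1.2²·12.8²·0.83] + 239.614 = 271.824 + 239.614 = 511.439.
Reliability = 511.439 / 577.597 = 0.8855.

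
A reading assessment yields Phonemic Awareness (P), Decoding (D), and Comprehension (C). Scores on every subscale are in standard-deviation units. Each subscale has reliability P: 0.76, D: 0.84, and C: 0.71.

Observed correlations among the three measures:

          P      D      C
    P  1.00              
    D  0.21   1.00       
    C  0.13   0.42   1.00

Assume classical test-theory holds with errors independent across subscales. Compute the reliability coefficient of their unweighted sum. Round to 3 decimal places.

Var(P+D+C) = 3 + 2·[0.21 + 0.13 + 0.42] = 3 + 1.52 = 4.52.
With uncorrelated errors the cross-covariances are all true-score covariance, so they carry over unchanged; only the diagonal terms shrink to ρᵢσᵢ².
True-score variance = [0.76 + 0.84 + 0.71] + 1.52 = 2.31 + 1.52 = 3.83.
Reliability = 3.83 / 4.52 = 0.847.

0.847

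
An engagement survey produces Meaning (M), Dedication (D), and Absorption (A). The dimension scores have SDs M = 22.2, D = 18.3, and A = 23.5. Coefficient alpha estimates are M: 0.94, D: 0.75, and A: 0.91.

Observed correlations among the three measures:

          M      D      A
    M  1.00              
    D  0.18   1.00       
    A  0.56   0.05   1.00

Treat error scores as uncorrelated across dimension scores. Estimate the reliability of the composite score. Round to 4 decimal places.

Var(M+D+A) = 22.2² + 18.3² + 23.5² + 2·[22.2·18.3·0.18 + 22.2·23.5·0.56 + 18.3·23.5·0.05] = 1379.98 + 773.563 = 2153.54.
Because errors are independent across components, Cov(Tᵢ,Tⱼ) = Cov(Xᵢ,Xⱼ); the off-diagonal part of the true-score variance is the same as above.
True-score variance = [22.2²·0.94 + 18.3²·0.75 + 23.5²·0.91] + 773.563 = 1216.98 + 773.563 = 1990.55.
Reliability = 1990.55 / 2153.54 = 0.9243.

0.9243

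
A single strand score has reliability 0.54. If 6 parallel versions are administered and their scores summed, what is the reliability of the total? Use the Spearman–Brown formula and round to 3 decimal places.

0.876

ρ_k = kρ / (1 + (k−1)ρ) = 6·0.54 / (1 + 5·0.54) = 3.240 / 3.700 = 0.876.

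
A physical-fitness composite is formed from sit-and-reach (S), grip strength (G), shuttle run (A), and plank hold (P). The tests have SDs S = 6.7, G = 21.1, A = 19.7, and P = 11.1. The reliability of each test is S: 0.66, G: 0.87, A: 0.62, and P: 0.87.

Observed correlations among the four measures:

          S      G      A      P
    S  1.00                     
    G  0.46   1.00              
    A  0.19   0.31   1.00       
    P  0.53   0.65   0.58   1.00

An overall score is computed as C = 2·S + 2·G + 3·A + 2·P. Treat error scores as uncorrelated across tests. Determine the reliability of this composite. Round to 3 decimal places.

0.852

Var(C) = 2²·6.7² + 2²·21.1² + 3²·19.7² + 2²·11.1² + 2·[4·6.7·21.1·0.46 + 6·6.7·19.7·0.19 + 4·6.7·11.1·0.53 + 6·21.1·19.7·0.31 + 4·21.1·11.1·0.65 + 6·19.7·11.1·0.58] = 5946.05 + 5422.64 = 11368.7.
Under uncorrelated errors the observed covariances equal the true-score covariances, so only the own-variance terms attenuate.
True-score variance = [2²·6.7²·0.66 + 2²·21.1²·0.87 + 3²·19.7²·0.62 + 2²·11.1²·0.87] + 5422.64 = 4262.15 + 5422.64 = 9684.79.
Reliability = 9684.79 / 11368.7 = 0.852.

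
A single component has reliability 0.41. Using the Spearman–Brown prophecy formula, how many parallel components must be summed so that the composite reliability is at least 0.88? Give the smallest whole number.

k ≥ ρ*(1−ρ₁)/(ρ₁(1−ρ*)) = 0.88·0.59 / (0.41·0.12) = 10.553.
Smallest integer k = 11.

11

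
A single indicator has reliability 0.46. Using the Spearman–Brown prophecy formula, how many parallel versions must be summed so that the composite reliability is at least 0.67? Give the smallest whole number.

k ≥ ρ*(1−ρ₁)/(ρ₁(1−ρ*)) = 0.67·0.54 / (0.46·0.33) = 2.383.
Smallest integer k = 3.

3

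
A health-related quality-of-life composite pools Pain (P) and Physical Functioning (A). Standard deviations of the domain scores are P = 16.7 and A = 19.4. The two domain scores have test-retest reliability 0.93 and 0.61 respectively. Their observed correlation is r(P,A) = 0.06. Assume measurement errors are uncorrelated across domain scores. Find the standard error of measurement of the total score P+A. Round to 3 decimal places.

12.896

Var(total) = 655.25 + 38.8776 = 694.128.
True-score variance = 488.947 + 38.8776 = 527.825, so reliability = 0.7604.
Error variance = 694.128 − 527.825 = 166.303; SEM = √166.303 = 12.896.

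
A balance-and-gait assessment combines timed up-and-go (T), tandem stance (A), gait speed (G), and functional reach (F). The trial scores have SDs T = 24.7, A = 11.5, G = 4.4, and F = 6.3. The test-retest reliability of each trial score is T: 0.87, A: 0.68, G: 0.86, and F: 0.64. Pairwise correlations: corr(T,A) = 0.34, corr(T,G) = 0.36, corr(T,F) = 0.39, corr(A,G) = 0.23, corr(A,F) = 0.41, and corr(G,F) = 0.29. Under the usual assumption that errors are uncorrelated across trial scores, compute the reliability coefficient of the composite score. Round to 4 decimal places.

Var(T+A+G+F) = 24.7² + 11.5² + 4.4² + 6.3² + 2·[24.7·11.5·0.34 + 24.7·4.4·0.36 + 24.7·6.3·0.39 + 11.5·4.4·0.23 + 11.5·6.3·0.41 + 4.4·6.3·0.29] = 801.39 + 491.542 = 1292.93.
Under uncorrelated errors the observed covariances equal the true-score covariances, so only the own-variance terms attenuate.
True-score variance = [24.7²·0.87 + 11.5²·0.68 + 4.4²·0.86 + 6.3²·0.64] + 491.542 = 662.76 + 491.542 = 1154.3.
Reliability = 1154.3 / 1292.93 = 0.8928.

0.8928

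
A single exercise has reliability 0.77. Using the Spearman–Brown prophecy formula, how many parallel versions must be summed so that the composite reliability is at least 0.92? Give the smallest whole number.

4

k ≥ ρ*(1−ρ₁)/(ρ₁(1−ρ*)) = 0.92·0.23 / (0.77·0.08) = 3.435.
Smallest integer k = 4.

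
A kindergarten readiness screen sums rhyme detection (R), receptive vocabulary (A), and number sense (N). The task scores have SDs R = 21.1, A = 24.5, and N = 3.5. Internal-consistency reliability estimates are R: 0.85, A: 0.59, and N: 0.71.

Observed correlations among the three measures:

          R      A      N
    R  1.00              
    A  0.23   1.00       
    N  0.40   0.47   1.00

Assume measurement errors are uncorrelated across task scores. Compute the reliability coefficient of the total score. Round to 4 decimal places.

0.7795

Var(R+A+N) = 21.1² + 24.5² + 3.5² + 2·[21.1·24.5·0.23 + 21.1·3.5·0.40 + 24.5·3.5·0.47] = 1057.71 + 377.482 = 1435.19.
Because errors are independent across components, Cov(Tᵢ,Tⱼ) = Cov(Xᵢ,Xⱼ); the off-diagonal part of the true-score variance is the same as above.
True-score variance = [21.1²·0.85 + 24.5²·0.59 + 3.5²·0.71] + 377.482 = 741.274 + 377.482 = 1118.76.
Reliability = 1118.76 / 1435.19 = 0.7795.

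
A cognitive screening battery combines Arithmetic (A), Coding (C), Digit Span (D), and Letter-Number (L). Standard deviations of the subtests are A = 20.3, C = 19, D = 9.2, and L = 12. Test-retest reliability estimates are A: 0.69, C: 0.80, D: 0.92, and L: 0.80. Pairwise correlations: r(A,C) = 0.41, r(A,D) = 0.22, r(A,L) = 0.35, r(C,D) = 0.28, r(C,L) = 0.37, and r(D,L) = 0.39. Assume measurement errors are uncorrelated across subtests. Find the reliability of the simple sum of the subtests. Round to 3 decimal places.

0.878

Var(A+C+D+L) = 20.3² + 19² + 9.2² + 12² + 2·[20.3·19·0.41 + 20.3·9.2·0.22 + 20.3·12·0.35 + 19·9.2·0.28 + 19·12·0.37 + 9.2·12·0.39] = 1001.73 + 921.688 = 1923.42.
Because errors are independent across components, Cov(Tᵢ,Tⱼ) = Cov(Xᵢ,Xⱼ); the off-diagonal part of the true-score variance is the same as above.
True-score variance = [20.3²·0.69 + 19²·0.80 + 9.2²·0.92 + 12²·0.80] + 921.688 = 766.211 + 921.688 = 1687.9.
Reliability = 1687.9 / 1923.42 = 0.878.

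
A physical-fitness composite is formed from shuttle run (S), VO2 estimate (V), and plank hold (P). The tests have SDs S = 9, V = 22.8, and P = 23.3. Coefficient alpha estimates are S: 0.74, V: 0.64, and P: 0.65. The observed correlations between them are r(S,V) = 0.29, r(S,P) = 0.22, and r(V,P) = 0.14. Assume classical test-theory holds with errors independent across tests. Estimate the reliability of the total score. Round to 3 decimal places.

Var(S+V+P) = 9² + 22.8² + 23.3² + 2·[9·22.8·0.29 + 9·23.3·0.22 + 22.8·23.3·0.14] = 1143.73 + 360.031 = 1503.76.
Because errors are independent across components, Cov(Tᵢ,Tⱼ) = Cov(Xᵢ,Xⱼ); the off-diagonal part of the true-score variance is the same as above.
True-score variance = [9²·0.74 + 22.8²·0.64 + 23.3²·0.65] + 360.031 = 745.516 + 360.031 = 1105.55.
Reliability = 1105.55 / 1503.76 = 0.735.

0.735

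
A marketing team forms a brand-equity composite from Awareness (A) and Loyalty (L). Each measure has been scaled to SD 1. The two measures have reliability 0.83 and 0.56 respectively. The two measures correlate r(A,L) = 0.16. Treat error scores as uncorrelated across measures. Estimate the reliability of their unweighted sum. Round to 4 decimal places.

Var(A+L) = 2 + 2·[0.16] = 2 + 0.32 = 2.32.
Because errors are independent across components, Cov(Tᵢ,Tⱼ) = Cov(Xᵢ,Xⱼ); the off-diagonal part of the true-score variance is the same as above.
True-score variance = [0.83 + 0.56] + 0.32 = 1.39 + 0.32 = 1.71.
Reliability = 1.71 / 2.32 = 0.7371.

0.7371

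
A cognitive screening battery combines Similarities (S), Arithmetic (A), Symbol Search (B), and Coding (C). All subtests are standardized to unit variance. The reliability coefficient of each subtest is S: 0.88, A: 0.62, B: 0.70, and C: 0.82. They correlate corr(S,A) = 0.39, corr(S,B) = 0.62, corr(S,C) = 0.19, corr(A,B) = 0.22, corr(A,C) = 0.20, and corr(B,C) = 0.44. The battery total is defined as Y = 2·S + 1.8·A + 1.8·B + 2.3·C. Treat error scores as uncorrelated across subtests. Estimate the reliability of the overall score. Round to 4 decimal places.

Var(Y) = 2² + 1.8² + 1.8² + 2.3² + 2·[3.6·0.39 + 3.6·0.62 + 4.6·0.19 + 3.24·0.22 + 4.14·0.20 + 4.14·0.44] = 15.77 + 15.7448 = 31.5148.
Under uncorrelated errors the observed covariances equal the true-score covariances, so only the own-variance terms attenuate.
True-score variance = [2²·0.88 + 1.8²·0.62 + 1.8²·0.70 + 2.3²·0.82] + 15.7448 = 12.1346 + 15.7448 = 27.8794.
Reliability = 27.8794 / 31.5148 = 0.8846.

0.8846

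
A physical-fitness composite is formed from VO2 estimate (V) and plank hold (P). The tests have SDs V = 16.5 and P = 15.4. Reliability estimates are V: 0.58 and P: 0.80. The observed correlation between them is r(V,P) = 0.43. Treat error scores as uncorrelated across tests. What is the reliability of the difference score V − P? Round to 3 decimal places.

Var(V−P) = 16.5² + 15.4² − 2·16.5·15.4·0.43 = 509.41 − 218.526 = 290.884.
With uncorrelated errors the cross-covariances are all true-score covariance, so they carry over unchanged; only the diagonal terms shrink to ρᵢσᵢ².
True-score variance = [16.5²·0.58 + 15.4²·0.80] − 218.526 = 347.633 − 218.526 = 129.107.
Reliability = 129.107 / 290.884 = 0.444.

0.444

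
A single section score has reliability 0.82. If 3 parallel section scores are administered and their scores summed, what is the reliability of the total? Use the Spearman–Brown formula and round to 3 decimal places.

0.932

ρ_k = kρ / (1 + (k−1)ρ) = 3·0.82 / (1 + 2·0.82) = 2.460 / 2.640 = 0.932.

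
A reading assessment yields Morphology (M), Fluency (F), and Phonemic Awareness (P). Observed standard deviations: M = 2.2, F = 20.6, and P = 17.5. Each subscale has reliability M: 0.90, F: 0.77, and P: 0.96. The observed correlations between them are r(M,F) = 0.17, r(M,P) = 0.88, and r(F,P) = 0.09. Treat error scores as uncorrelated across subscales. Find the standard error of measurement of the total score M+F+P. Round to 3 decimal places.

Var(total) = 735.45 + 148.059 = 883.509.
True-score variance = 625.113 + 148.059 = 773.172, so reliability = 0.8751.
Error variance = 883.509 − 773.172 = 110.337; SEM = √110.337 = 10.504.

10.504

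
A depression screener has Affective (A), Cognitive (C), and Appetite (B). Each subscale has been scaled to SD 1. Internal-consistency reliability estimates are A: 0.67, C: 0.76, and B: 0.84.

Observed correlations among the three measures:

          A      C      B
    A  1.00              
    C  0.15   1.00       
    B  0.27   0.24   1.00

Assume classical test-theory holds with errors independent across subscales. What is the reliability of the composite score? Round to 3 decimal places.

Var(A+C+B) = 3 + 2·[0.15 + 0.27 + 0.24] = 3 + 1.32 = 4.32.
With uncorrelated errors the cross-covariances are all true-score covariance, so they carry over unchanged; only the diagonal terms shrink to ρᵢσᵢ².
True-score variance = [0.67 + 0.76 + 0.84] + 1.32 = 2.27 + 1.32 = 3.59.
Reliability = 3.59 / 4.32 = 0.831.

0.831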